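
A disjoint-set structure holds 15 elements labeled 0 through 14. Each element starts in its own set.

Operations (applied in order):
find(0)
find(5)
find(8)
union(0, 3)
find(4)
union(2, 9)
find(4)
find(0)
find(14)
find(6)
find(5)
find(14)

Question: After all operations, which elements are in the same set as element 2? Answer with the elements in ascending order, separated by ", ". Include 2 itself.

Answer: 2, 9

Derivation:
Step 1: find(0) -> no change; set of 0 is {0}
Step 2: find(5) -> no change; set of 5 is {5}
Step 3: find(8) -> no change; set of 8 is {8}
Step 4: union(0, 3) -> merged; set of 0 now {0, 3}
Step 5: find(4) -> no change; set of 4 is {4}
Step 6: union(2, 9) -> merged; set of 2 now {2, 9}
Step 7: find(4) -> no change; set of 4 is {4}
Step 8: find(0) -> no change; set of 0 is {0, 3}
Step 9: find(14) -> no change; set of 14 is {14}
Step 10: find(6) -> no change; set of 6 is {6}
Step 11: find(5) -> no change; set of 5 is {5}
Step 12: find(14) -> no change; set of 14 is {14}
Component of 2: {2, 9}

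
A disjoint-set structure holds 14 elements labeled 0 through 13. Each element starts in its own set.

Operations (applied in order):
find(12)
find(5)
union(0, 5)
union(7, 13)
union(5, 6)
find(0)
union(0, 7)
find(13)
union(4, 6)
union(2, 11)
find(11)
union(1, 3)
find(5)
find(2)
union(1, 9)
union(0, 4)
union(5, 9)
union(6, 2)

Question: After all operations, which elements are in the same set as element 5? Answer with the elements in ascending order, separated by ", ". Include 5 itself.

Answer: 0, 1, 2, 3, 4, 5, 6, 7, 9, 11, 13

Derivation:
Step 1: find(12) -> no change; set of 12 is {12}
Step 2: find(5) -> no change; set of 5 is {5}
Step 3: union(0, 5) -> merged; set of 0 now {0, 5}
Step 4: union(7, 13) -> merged; set of 7 now {7, 13}
Step 5: union(5, 6) -> merged; set of 5 now {0, 5, 6}
Step 6: find(0) -> no change; set of 0 is {0, 5, 6}
Step 7: union(0, 7) -> merged; set of 0 now {0, 5, 6, 7, 13}
Step 8: find(13) -> no change; set of 13 is {0, 5, 6, 7, 13}
Step 9: union(4, 6) -> merged; set of 4 now {0, 4, 5, 6, 7, 13}
Step 10: union(2, 11) -> merged; set of 2 now {2, 11}
Step 11: find(11) -> no change; set of 11 is {2, 11}
Step 12: union(1, 3) -> merged; set of 1 now {1, 3}
Step 13: find(5) -> no change; set of 5 is {0, 4, 5, 6, 7, 13}
Step 14: find(2) -> no change; set of 2 is {2, 11}
Step 15: union(1, 9) -> merged; set of 1 now {1, 3, 9}
Step 16: union(0, 4) -> already same set; set of 0 now {0, 4, 5, 6, 7, 13}
Step 17: union(5, 9) -> merged; set of 5 now {0, 1, 3, 4, 5, 6, 7, 9, 13}
Step 18: union(6, 2) -> merged; set of 6 now {0, 1, 2, 3, 4, 5, 6, 7, 9, 11, 13}
Component of 5: {0, 1, 2, 3, 4, 5, 6, 7, 9, 11, 13}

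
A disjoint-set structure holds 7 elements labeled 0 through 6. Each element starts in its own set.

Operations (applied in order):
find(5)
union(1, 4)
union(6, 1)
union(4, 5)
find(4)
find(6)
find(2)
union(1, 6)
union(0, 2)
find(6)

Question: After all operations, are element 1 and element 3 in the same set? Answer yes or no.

Step 1: find(5) -> no change; set of 5 is {5}
Step 2: union(1, 4) -> merged; set of 1 now {1, 4}
Step 3: union(6, 1) -> merged; set of 6 now {1, 4, 6}
Step 4: union(4, 5) -> merged; set of 4 now {1, 4, 5, 6}
Step 5: find(4) -> no change; set of 4 is {1, 4, 5, 6}
Step 6: find(6) -> no change; set of 6 is {1, 4, 5, 6}
Step 7: find(2) -> no change; set of 2 is {2}
Step 8: union(1, 6) -> already same set; set of 1 now {1, 4, 5, 6}
Step 9: union(0, 2) -> merged; set of 0 now {0, 2}
Step 10: find(6) -> no change; set of 6 is {1, 4, 5, 6}
Set of 1: {1, 4, 5, 6}; 3 is not a member.

Answer: no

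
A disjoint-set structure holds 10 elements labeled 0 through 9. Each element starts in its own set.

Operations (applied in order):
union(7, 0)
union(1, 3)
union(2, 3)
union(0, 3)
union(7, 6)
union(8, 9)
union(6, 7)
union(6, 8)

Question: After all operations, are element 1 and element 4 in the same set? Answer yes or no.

Answer: no

Derivation:
Step 1: union(7, 0) -> merged; set of 7 now {0, 7}
Step 2: union(1, 3) -> merged; set of 1 now {1, 3}
Step 3: union(2, 3) -> merged; set of 2 now {1, 2, 3}
Step 4: union(0, 3) -> merged; set of 0 now {0, 1, 2, 3, 7}
Step 5: union(7, 6) -> merged; set of 7 now {0, 1, 2, 3, 6, 7}
Step 6: union(8, 9) -> merged; set of 8 now {8, 9}
Step 7: union(6, 7) -> already same set; set of 6 now {0, 1, 2, 3, 6, 7}
Step 8: union(6, 8) -> merged; set of 6 now {0, 1, 2, 3, 6, 7, 8, 9}
Set of 1: {0, 1, 2, 3, 6, 7, 8, 9}; 4 is not a member.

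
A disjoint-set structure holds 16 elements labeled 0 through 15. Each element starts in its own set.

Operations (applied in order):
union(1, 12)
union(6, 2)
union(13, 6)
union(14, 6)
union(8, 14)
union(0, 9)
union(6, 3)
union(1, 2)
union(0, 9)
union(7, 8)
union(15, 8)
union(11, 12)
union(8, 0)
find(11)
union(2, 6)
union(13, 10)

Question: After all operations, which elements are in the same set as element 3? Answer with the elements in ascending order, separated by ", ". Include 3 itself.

Answer: 0, 1, 2, 3, 6, 7, 8, 9, 10, 11, 12, 13, 14, 15

Derivation:
Step 1: union(1, 12) -> merged; set of 1 now {1, 12}
Step 2: union(6, 2) -> merged; set of 6 now {2, 6}
Step 3: union(13, 6) -> merged; set of 13 now {2, 6, 13}
Step 4: union(14, 6) -> merged; set of 14 now {2, 6, 13, 14}
Step 5: union(8, 14) -> merged; set of 8 now {2, 6, 8, 13, 14}
Step 6: union(0, 9) -> merged; set of 0 now {0, 9}
Step 7: union(6, 3) -> merged; set of 6 now {2, 3, 6, 8, 13, 14}
Step 8: union(1, 2) -> merged; set of 1 now {1, 2, 3, 6, 8, 12, 13, 14}
Step 9: union(0, 9) -> already same set; set of 0 now {0, 9}
Step 10: union(7, 8) -> merged; set of 7 now {1, 2, 3, 6, 7, 8, 12, 13, 14}
Step 11: union(15, 8) -> merged; set of 15 now {1, 2, 3, 6, 7, 8, 12, 13, 14, 15}
Step 12: union(11, 12) -> merged; set of 11 now {1, 2, 3, 6, 7, 8, 11, 12, 13, 14, 15}
Step 13: union(8, 0) -> merged; set of 8 now {0, 1, 2, 3, 6, 7, 8, 9, 11, 12, 13, 14, 15}
Step 14: find(11) -> no change; set of 11 is {0, 1, 2, 3, 6, 7, 8, 9, 11, 12, 13, 14, 15}
Step 15: union(2, 6) -> already same set; set of 2 now {0, 1, 2, 3, 6, 7, 8, 9, 11, 12, 13, 14, 15}
Step 16: union(13, 10) -> merged; set of 13 now {0, 1, 2, 3, 6, 7, 8, 9, 10, 11, 12, 13, 14, 15}
Component of 3: {0, 1, 2, 3, 6, 7, 8, 9, 10, 11, 12, 13, 14, 15}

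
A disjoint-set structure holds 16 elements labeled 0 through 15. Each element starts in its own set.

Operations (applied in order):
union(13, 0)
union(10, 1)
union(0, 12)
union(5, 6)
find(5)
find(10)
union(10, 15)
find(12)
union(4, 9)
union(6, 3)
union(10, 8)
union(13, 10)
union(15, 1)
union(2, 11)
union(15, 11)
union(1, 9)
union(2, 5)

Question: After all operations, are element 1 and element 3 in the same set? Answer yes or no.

Answer: yes

Derivation:
Step 1: union(13, 0) -> merged; set of 13 now {0, 13}
Step 2: union(10, 1) -> merged; set of 10 now {1, 10}
Step 3: union(0, 12) -> merged; set of 0 now {0, 12, 13}
Step 4: union(5, 6) -> merged; set of 5 now {5, 6}
Step 5: find(5) -> no change; set of 5 is {5, 6}
Step 6: find(10) -> no change; set of 10 is {1, 10}
Step 7: union(10, 15) -> merged; set of 10 now {1, 10, 15}
Step 8: find(12) -> no change; set of 12 is {0, 12, 13}
Step 9: union(4, 9) -> merged; set of 4 now {4, 9}
Step 10: union(6, 3) -> merged; set of 6 now {3, 5, 6}
Step 11: union(10, 8) -> merged; set of 10 now {1, 8, 10, 15}
Step 12: union(13, 10) -> merged; set of 13 now {0, 1, 8, 10, 12, 13, 15}
Step 13: union(15, 1) -> already same set; set of 15 now {0, 1, 8, 10, 12, 13, 15}
Step 14: union(2, 11) -> merged; set of 2 now {2, 11}
Step 15: union(15, 11) -> merged; set of 15 now {0, 1, 2, 8, 10, 11, 12, 13, 15}
Step 16: union(1, 9) -> merged; set of 1 now {0, 1, 2, 4, 8, 9, 10, 11, 12, 13, 15}
Step 17: union(2, 5) -> merged; set of 2 now {0, 1, 2, 3, 4, 5, 6, 8, 9, 10, 11, 12, 13, 15}
Set of 1: {0, 1, 2, 3, 4, 5, 6, 8, 9, 10, 11, 12, 13, 15}; 3 is a member.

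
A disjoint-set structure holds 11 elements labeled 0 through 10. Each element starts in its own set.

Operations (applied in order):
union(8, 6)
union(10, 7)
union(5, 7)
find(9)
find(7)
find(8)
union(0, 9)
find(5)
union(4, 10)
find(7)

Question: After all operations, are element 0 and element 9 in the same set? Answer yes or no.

Answer: yes

Derivation:
Step 1: union(8, 6) -> merged; set of 8 now {6, 8}
Step 2: union(10, 7) -> merged; set of 10 now {7, 10}
Step 3: union(5, 7) -> merged; set of 5 now {5, 7, 10}
Step 4: find(9) -> no change; set of 9 is {9}
Step 5: find(7) -> no change; set of 7 is {5, 7, 10}
Step 6: find(8) -> no change; set of 8 is {6, 8}
Step 7: union(0, 9) -> merged; set of 0 now {0, 9}
Step 8: find(5) -> no change; set of 5 is {5, 7, 10}
Step 9: union(4, 10) -> merged; set of 4 now {4, 5, 7, 10}
Step 10: find(7) -> no change; set of 7 is {4, 5, 7, 10}
Set of 0: {0, 9}; 9 is a member.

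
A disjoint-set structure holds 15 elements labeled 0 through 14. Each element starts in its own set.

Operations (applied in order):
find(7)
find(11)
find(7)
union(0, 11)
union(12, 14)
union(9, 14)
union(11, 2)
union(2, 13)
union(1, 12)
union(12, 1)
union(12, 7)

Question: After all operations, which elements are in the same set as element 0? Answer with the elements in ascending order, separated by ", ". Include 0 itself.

Step 1: find(7) -> no change; set of 7 is {7}
Step 2: find(11) -> no change; set of 11 is {11}
Step 3: find(7) -> no change; set of 7 is {7}
Step 4: union(0, 11) -> merged; set of 0 now {0, 11}
Step 5: union(12, 14) -> merged; set of 12 now {12, 14}
Step 6: union(9, 14) -> merged; set of 9 now {9, 12, 14}
Step 7: union(11, 2) -> merged; set of 11 now {0, 2, 11}
Step 8: union(2, 13) -> merged; set of 2 now {0, 2, 11, 13}
Step 9: union(1, 12) -> merged; set of 1 now {1, 9, 12, 14}
Step 10: union(12, 1) -> already same set; set of 12 now {1, 9, 12, 14}
Step 11: union(12, 7) -> merged; set of 12 now {1, 7, 9, 12, 14}
Component of 0: {0, 2, 11, 13}

Answer: 0, 2, 11, 13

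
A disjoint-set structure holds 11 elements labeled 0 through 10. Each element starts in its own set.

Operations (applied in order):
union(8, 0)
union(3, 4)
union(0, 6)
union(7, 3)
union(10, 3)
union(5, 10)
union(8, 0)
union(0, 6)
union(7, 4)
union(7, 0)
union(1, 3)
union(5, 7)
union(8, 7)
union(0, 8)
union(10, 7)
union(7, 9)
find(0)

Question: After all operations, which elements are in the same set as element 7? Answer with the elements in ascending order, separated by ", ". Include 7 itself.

Step 1: union(8, 0) -> merged; set of 8 now {0, 8}
Step 2: union(3, 4) -> merged; set of 3 now {3, 4}
Step 3: union(0, 6) -> merged; set of 0 now {0, 6, 8}
Step 4: union(7, 3) -> merged; set of 7 now {3, 4, 7}
Step 5: union(10, 3) -> merged; set of 10 now {3, 4, 7, 10}
Step 6: union(5, 10) -> merged; set of 5 now {3, 4, 5, 7, 10}
Step 7: union(8, 0) -> already same set; set of 8 now {0, 6, 8}
Step 8: union(0, 6) -> already same set; set of 0 now {0, 6, 8}
Step 9: union(7, 4) -> already same set; set of 7 now {3, 4, 5, 7, 10}
Step 10: union(7, 0) -> merged; set of 7 now {0, 3, 4, 5, 6, 7, 8, 10}
Step 11: union(1, 3) -> merged; set of 1 now {0, 1, 3, 4, 5, 6, 7, 8, 10}
Step 12: union(5, 7) -> already same set; set of 5 now {0, 1, 3, 4, 5, 6, 7, 8, 10}
Step 13: union(8, 7) -> already same set; set of 8 now {0, 1, 3, 4, 5, 6, 7, 8, 10}
Step 14: union(0, 8) -> already same set; set of 0 now {0, 1, 3, 4, 5, 6, 7, 8, 10}
Step 15: union(10, 7) -> already same set; set of 10 now {0, 1, 3, 4, 5, 6, 7, 8, 10}
Step 16: union(7, 9) -> merged; set of 7 now {0, 1, 3, 4, 5, 6, 7, 8, 9, 10}
Step 17: find(0) -> no change; set of 0 is {0, 1, 3, 4, 5, 6, 7, 8, 9, 10}
Component of 7: {0, 1, 3, 4, 5, 6, 7, 8, 9, 10}

Answer: 0, 1, 3, 4, 5, 6, 7, 8, 9, 10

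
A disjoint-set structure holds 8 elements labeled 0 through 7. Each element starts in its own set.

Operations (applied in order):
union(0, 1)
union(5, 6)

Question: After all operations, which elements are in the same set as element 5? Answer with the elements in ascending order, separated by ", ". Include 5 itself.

Answer: 5, 6

Derivation:
Step 1: union(0, 1) -> merged; set of 0 now {0, 1}
Step 2: union(5, 6) -> merged; set of 5 now {5, 6}
Component of 5: {5, 6}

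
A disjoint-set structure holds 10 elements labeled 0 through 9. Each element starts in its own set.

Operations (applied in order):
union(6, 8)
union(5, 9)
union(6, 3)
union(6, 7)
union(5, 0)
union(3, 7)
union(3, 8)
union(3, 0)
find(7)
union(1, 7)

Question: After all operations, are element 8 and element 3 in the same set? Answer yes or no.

Answer: yes

Derivation:
Step 1: union(6, 8) -> merged; set of 6 now {6, 8}
Step 2: union(5, 9) -> merged; set of 5 now {5, 9}
Step 3: union(6, 3) -> merged; set of 6 now {3, 6, 8}
Step 4: union(6, 7) -> merged; set of 6 now {3, 6, 7, 8}
Step 5: union(5, 0) -> merged; set of 5 now {0, 5, 9}
Step 6: union(3, 7) -> already same set; set of 3 now {3, 6, 7, 8}
Step 7: union(3, 8) -> already same set; set of 3 now {3, 6, 7, 8}
Step 8: union(3, 0) -> merged; set of 3 now {0, 3, 5, 6, 7, 8, 9}
Step 9: find(7) -> no change; set of 7 is {0, 3, 5, 6, 7, 8, 9}
Step 10: union(1, 7) -> merged; set of 1 now {0, 1, 3, 5, 6, 7, 8, 9}
Set of 8: {0, 1, 3, 5, 6, 7, 8, 9}; 3 is a member.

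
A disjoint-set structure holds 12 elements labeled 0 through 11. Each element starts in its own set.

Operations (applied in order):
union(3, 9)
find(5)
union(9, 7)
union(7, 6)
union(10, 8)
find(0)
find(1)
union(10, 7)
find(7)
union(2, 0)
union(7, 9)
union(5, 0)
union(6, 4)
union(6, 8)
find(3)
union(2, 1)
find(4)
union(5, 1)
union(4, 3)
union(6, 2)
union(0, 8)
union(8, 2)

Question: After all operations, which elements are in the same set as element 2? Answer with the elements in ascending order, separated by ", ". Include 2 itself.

Answer: 0, 1, 2, 3, 4, 5, 6, 7, 8, 9, 10

Derivation:
Step 1: union(3, 9) -> merged; set of 3 now {3, 9}
Step 2: find(5) -> no change; set of 5 is {5}
Step 3: union(9, 7) -> merged; set of 9 now {3, 7, 9}
Step 4: union(7, 6) -> merged; set of 7 now {3, 6, 7, 9}
Step 5: union(10, 8) -> merged; set of 10 now {8, 10}
Step 6: find(0) -> no change; set of 0 is {0}
Step 7: find(1) -> no change; set of 1 is {1}
Step 8: union(10, 7) -> merged; set of 10 now {3, 6, 7, 8, 9, 10}
Step 9: find(7) -> no change; set of 7 is {3, 6, 7, 8, 9, 10}
Step 10: union(2, 0) -> merged; set of 2 now {0, 2}
Step 11: union(7, 9) -> already same set; set of 7 now {3, 6, 7, 8, 9, 10}
Step 12: union(5, 0) -> merged; set of 5 now {0, 2, 5}
Step 13: union(6, 4) -> merged; set of 6 now {3, 4, 6, 7, 8, 9, 10}
Step 14: union(6, 8) -> already same set; set of 6 now {3, 4, 6, 7, 8, 9, 10}
Step 15: find(3) -> no change; set of 3 is {3, 4, 6, 7, 8, 9, 10}
Step 16: union(2, 1) -> merged; set of 2 now {0, 1, 2, 5}
Step 17: find(4) -> no change; set of 4 is {3, 4, 6, 7, 8, 9, 10}
Step 18: union(5, 1) -> already same set; set of 5 now {0, 1, 2, 5}
Step 19: union(4, 3) -> already same set; set of 4 now {3, 4, 6, 7, 8, 9, 10}
Step 20: union(6, 2) -> merged; set of 6 now {0, 1, 2, 3, 4, 5, 6, 7, 8, 9, 10}
Step 21: union(0, 8) -> already same set; set of 0 now {0, 1, 2, 3, 4, 5, 6, 7, 8, 9, 10}
Step 22: union(8, 2) -> already same set; set of 8 now {0, 1, 2, 3, 4, 5, 6, 7, 8, 9, 10}
Component of 2: {0, 1, 2, 3, 4, 5, 6, 7, 8, 9, 10}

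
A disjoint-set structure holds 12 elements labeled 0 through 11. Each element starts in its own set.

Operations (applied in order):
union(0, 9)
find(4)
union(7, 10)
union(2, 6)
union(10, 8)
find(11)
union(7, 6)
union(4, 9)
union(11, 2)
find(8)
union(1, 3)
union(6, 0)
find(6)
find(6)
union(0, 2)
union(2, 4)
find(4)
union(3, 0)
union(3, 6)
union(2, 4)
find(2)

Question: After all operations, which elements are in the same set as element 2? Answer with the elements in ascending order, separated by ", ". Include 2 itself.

Answer: 0, 1, 2, 3, 4, 6, 7, 8, 9, 10, 11

Derivation:
Step 1: union(0, 9) -> merged; set of 0 now {0, 9}
Step 2: find(4) -> no change; set of 4 is {4}
Step 3: union(7, 10) -> merged; set of 7 now {7, 10}
Step 4: union(2, 6) -> merged; set of 2 now {2, 6}
Step 5: union(10, 8) -> merged; set of 10 now {7, 8, 10}
Step 6: find(11) -> no change; set of 11 is {11}
Step 7: union(7, 6) -> merged; set of 7 now {2, 6, 7, 8, 10}
Step 8: union(4, 9) -> merged; set of 4 now {0, 4, 9}
Step 9: union(11, 2) -> merged; set of 11 now {2, 6, 7, 8, 10, 11}
Step 10: find(8) -> no change; set of 8 is {2, 6, 7, 8, 10, 11}
Step 11: union(1, 3) -> merged; set of 1 now {1, 3}
Step 12: union(6, 0) -> merged; set of 6 now {0, 2, 4, 6, 7, 8, 9, 10, 11}
Step 13: find(6) -> no change; set of 6 is {0, 2, 4, 6, 7, 8, 9, 10, 11}
Step 14: find(6) -> no change; set of 6 is {0, 2, 4, 6, 7, 8, 9, 10, 11}
Step 15: union(0, 2) -> already same set; set of 0 now {0, 2, 4, 6, 7, 8, 9, 10, 11}
Step 16: union(2, 4) -> already same set; set of 2 now {0, 2, 4, 6, 7, 8, 9, 10, 11}
Step 17: find(4) -> no change; set of 4 is {0, 2, 4, 6, 7, 8, 9, 10, 11}
Step 18: union(3, 0) -> merged; set of 3 now {0, 1, 2, 3, 4, 6, 7, 8, 9, 10, 11}
Step 19: union(3, 6) -> already same set; set of 3 now {0, 1, 2, 3, 4, 6, 7, 8, 9, 10, 11}
Step 20: union(2, 4) -> already same set; set of 2 now {0, 1, 2, 3, 4, 6, 7, 8, 9, 10, 11}
Step 21: find(2) -> no change; set of 2 is {0, 1, 2, 3, 4, 6, 7, 8, 9, 10, 11}
Component of 2: {0, 1, 2, 3, 4, 6, 7, 8, 9, 10, 11}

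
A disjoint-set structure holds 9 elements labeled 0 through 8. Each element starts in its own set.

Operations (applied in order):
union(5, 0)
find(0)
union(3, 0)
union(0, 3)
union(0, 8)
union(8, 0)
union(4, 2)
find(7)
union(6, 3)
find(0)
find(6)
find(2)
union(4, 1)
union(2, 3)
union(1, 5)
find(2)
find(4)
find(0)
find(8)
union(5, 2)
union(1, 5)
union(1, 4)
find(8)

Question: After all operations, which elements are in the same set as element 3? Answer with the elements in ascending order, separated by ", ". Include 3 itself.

Answer: 0, 1, 2, 3, 4, 5, 6, 8

Derivation:
Step 1: union(5, 0) -> merged; set of 5 now {0, 5}
Step 2: find(0) -> no change; set of 0 is {0, 5}
Step 3: union(3, 0) -> merged; set of 3 now {0, 3, 5}
Step 4: union(0, 3) -> already same set; set of 0 now {0, 3, 5}
Step 5: union(0, 8) -> merged; set of 0 now {0, 3, 5, 8}
Step 6: union(8, 0) -> already same set; set of 8 now {0, 3, 5, 8}
Step 7: union(4, 2) -> merged; set of 4 now {2, 4}
Step 8: find(7) -> no change; set of 7 is {7}
Step 9: union(6, 3) -> merged; set of 6 now {0, 3, 5, 6, 8}
Step 10: find(0) -> no change; set of 0 is {0, 3, 5, 6, 8}
Step 11: find(6) -> no change; set of 6 is {0, 3, 5, 6, 8}
Step 12: find(2) -> no change; set of 2 is {2, 4}
Step 13: union(4, 1) -> merged; set of 4 now {1, 2, 4}
Step 14: union(2, 3) -> merged; set of 2 now {0, 1, 2, 3, 4, 5, 6, 8}
Step 15: union(1, 5) -> already same set; set of 1 now {0, 1, 2, 3, 4, 5, 6, 8}
Step 16: find(2) -> no change; set of 2 is {0, 1, 2, 3, 4, 5, 6, 8}
Step 17: find(4) -> no change; set of 4 is {0, 1, 2, 3, 4, 5, 6, 8}
Step 18: find(0) -> no change; set of 0 is {0, 1, 2, 3, 4, 5, 6, 8}
Step 19: find(8) -> no change; set of 8 is {0, 1, 2, 3, 4, 5, 6, 8}
Step 20: union(5, 2) -> already same set; set of 5 now {0, 1, 2, 3, 4, 5, 6, 8}
Step 21: union(1, 5) -> already same set; set of 1 now {0, 1, 2, 3, 4, 5, 6, 8}
Step 22: union(1, 4) -> already same set; set of 1 now {0, 1, 2, 3, 4, 5, 6, 8}
Step 23: find(8) -> no change; set of 8 is {0, 1, 2, 3, 4, 5, 6, 8}
Component of 3: {0, 1, 2, 3, 4, 5, 6, 8}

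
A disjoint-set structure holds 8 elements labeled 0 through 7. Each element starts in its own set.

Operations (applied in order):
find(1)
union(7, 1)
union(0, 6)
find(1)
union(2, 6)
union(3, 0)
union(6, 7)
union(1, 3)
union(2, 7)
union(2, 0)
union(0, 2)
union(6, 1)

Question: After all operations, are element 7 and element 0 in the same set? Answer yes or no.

Answer: yes

Derivation:
Step 1: find(1) -> no change; set of 1 is {1}
Step 2: union(7, 1) -> merged; set of 7 now {1, 7}
Step 3: union(0, 6) -> merged; set of 0 now {0, 6}
Step 4: find(1) -> no change; set of 1 is {1, 7}
Step 5: union(2, 6) -> merged; set of 2 now {0, 2, 6}
Step 6: union(3, 0) -> merged; set of 3 now {0, 2, 3, 6}
Step 7: union(6, 7) -> merged; set of 6 now {0, 1, 2, 3, 6, 7}
Step 8: union(1, 3) -> already same set; set of 1 now {0, 1, 2, 3, 6, 7}
Step 9: union(2, 7) -> already same set; set of 2 now {0, 1, 2, 3, 6, 7}
Step 10: union(2, 0) -> already same set; set of 2 now {0, 1, 2, 3, 6, 7}
Step 11: union(0, 2) -> already same set; set of 0 now {0, 1, 2, 3, 6, 7}
Step 12: union(6, 1) -> already same set; set of 6 now {0, 1, 2, 3, 6, 7}
Set of 7: {0, 1, 2, 3, 6, 7}; 0 is a member.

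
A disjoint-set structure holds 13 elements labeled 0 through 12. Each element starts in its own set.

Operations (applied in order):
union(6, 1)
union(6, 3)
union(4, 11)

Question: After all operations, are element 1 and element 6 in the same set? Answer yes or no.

Step 1: union(6, 1) -> merged; set of 6 now {1, 6}
Step 2: union(6, 3) -> merged; set of 6 now {1, 3, 6}
Step 3: union(4, 11) -> merged; set of 4 now {4, 11}
Set of 1: {1, 3, 6}; 6 is a member.

Answer: yes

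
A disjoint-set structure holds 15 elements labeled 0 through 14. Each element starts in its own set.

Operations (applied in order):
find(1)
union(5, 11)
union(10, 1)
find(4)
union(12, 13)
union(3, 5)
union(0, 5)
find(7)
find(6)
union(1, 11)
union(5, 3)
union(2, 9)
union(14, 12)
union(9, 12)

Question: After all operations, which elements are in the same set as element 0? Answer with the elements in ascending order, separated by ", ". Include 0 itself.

Step 1: find(1) -> no change; set of 1 is {1}
Step 2: union(5, 11) -> merged; set of 5 now {5, 11}
Step 3: union(10, 1) -> merged; set of 10 now {1, 10}
Step 4: find(4) -> no change; set of 4 is {4}
Step 5: union(12, 13) -> merged; set of 12 now {12, 13}
Step 6: union(3, 5) -> merged; set of 3 now {3, 5, 11}
Step 7: union(0, 5) -> merged; set of 0 now {0, 3, 5, 11}
Step 8: find(7) -> no change; set of 7 is {7}
Step 9: find(6) -> no change; set of 6 is {6}
Step 10: union(1, 11) -> merged; set of 1 now {0, 1, 3, 5, 10, 11}
Step 11: union(5, 3) -> already same set; set of 5 now {0, 1, 3, 5, 10, 11}
Step 12: union(2, 9) -> merged; set of 2 now {2, 9}
Step 13: union(14, 12) -> merged; set of 14 now {12, 13, 14}
Step 14: union(9, 12) -> merged; set of 9 now {2, 9, 12, 13, 14}
Component of 0: {0, 1, 3, 5, 10, 11}

Answer: 0, 1, 3, 5, 10, 11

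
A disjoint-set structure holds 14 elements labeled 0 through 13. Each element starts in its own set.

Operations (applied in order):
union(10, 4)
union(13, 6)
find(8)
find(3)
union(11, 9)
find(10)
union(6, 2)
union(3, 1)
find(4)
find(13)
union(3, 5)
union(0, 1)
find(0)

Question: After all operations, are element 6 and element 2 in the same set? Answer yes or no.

Step 1: union(10, 4) -> merged; set of 10 now {4, 10}
Step 2: union(13, 6) -> merged; set of 13 now {6, 13}
Step 3: find(8) -> no change; set of 8 is {8}
Step 4: find(3) -> no change; set of 3 is {3}
Step 5: union(11, 9) -> merged; set of 11 now {9, 11}
Step 6: find(10) -> no change; set of 10 is {4, 10}
Step 7: union(6, 2) -> merged; set of 6 now {2, 6, 13}
Step 8: union(3, 1) -> merged; set of 3 now {1, 3}
Step 9: find(4) -> no change; set of 4 is {4, 10}
Step 10: find(13) -> no change; set of 13 is {2, 6, 13}
Step 11: union(3, 5) -> merged; set of 3 now {1, 3, 5}
Step 12: union(0, 1) -> merged; set of 0 now {0, 1, 3, 5}
Step 13: find(0) -> no change; set of 0 is {0, 1, 3, 5}
Set of 6: {2, 6, 13}; 2 is a member.

Answer: yes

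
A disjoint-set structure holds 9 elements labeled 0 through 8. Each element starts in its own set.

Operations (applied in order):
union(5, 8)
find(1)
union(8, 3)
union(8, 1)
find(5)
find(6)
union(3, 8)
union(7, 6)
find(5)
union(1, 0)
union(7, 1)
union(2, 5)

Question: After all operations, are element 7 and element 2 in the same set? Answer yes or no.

Step 1: union(5, 8) -> merged; set of 5 now {5, 8}
Step 2: find(1) -> no change; set of 1 is {1}
Step 3: union(8, 3) -> merged; set of 8 now {3, 5, 8}
Step 4: union(8, 1) -> merged; set of 8 now {1, 3, 5, 8}
Step 5: find(5) -> no change; set of 5 is {1, 3, 5, 8}
Step 6: find(6) -> no change; set of 6 is {6}
Step 7: union(3, 8) -> already same set; set of 3 now {1, 3, 5, 8}
Step 8: union(7, 6) -> merged; set of 7 now {6, 7}
Step 9: find(5) -> no change; set of 5 is {1, 3, 5, 8}
Step 10: union(1, 0) -> merged; set of 1 now {0, 1, 3, 5, 8}
Step 11: union(7, 1) -> merged; set of 7 now {0, 1, 3, 5, 6, 7, 8}
Step 12: union(2, 5) -> merged; set of 2 now {0, 1, 2, 3, 5, 6, 7, 8}
Set of 7: {0, 1, 2, 3, 5, 6, 7, 8}; 2 is a member.

Answer: yes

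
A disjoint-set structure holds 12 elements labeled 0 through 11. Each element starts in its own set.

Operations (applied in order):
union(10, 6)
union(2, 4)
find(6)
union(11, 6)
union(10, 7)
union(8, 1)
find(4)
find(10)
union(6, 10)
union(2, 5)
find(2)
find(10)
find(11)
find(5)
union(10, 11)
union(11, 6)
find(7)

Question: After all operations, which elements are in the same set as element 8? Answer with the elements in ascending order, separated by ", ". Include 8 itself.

Answer: 1, 8

Derivation:
Step 1: union(10, 6) -> merged; set of 10 now {6, 10}
Step 2: union(2, 4) -> merged; set of 2 now {2, 4}
Step 3: find(6) -> no change; set of 6 is {6, 10}
Step 4: union(11, 6) -> merged; set of 11 now {6, 10, 11}
Step 5: union(10, 7) -> merged; set of 10 now {6, 7, 10, 11}
Step 6: union(8, 1) -> merged; set of 8 now {1, 8}
Step 7: find(4) -> no change; set of 4 is {2, 4}
Step 8: find(10) -> no change; set of 10 is {6, 7, 10, 11}
Step 9: union(6, 10) -> already same set; set of 6 now {6, 7, 10, 11}
Step 10: union(2, 5) -> merged; set of 2 now {2, 4, 5}
Step 11: find(2) -> no change; set of 2 is {2, 4, 5}
Step 12: find(10) -> no change; set of 10 is {6, 7, 10, 11}
Step 13: find(11) -> no change; set of 11 is {6, 7, 10, 11}
Step 14: find(5) -> no change; set of 5 is {2, 4, 5}
Step 15: union(10, 11) -> already same set; set of 10 now {6, 7, 10, 11}
Step 16: union(11, 6) -> already same set; set of 11 now {6, 7, 10, 11}
Step 17: find(7) -> no change; set of 7 is {6, 7, 10, 11}
Component of 8: {1, 8}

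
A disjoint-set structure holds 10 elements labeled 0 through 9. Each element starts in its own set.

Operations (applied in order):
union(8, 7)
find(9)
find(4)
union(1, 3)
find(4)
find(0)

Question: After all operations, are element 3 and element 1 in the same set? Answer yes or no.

Answer: yes

Derivation:
Step 1: union(8, 7) -> merged; set of 8 now {7, 8}
Step 2: find(9) -> no change; set of 9 is {9}
Step 3: find(4) -> no change; set of 4 is {4}
Step 4: union(1, 3) -> merged; set of 1 now {1, 3}
Step 5: find(4) -> no change; set of 4 is {4}
Step 6: find(0) -> no change; set of 0 is {0}
Set of 3: {1, 3}; 1 is a member.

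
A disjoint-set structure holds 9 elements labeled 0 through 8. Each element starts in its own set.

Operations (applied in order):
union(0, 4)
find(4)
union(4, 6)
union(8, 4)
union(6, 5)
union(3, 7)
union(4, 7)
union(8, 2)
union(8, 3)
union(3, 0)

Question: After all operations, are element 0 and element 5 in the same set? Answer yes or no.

Answer: yes

Derivation:
Step 1: union(0, 4) -> merged; set of 0 now {0, 4}
Step 2: find(4) -> no change; set of 4 is {0, 4}
Step 3: union(4, 6) -> merged; set of 4 now {0, 4, 6}
Step 4: union(8, 4) -> merged; set of 8 now {0, 4, 6, 8}
Step 5: union(6, 5) -> merged; set of 6 now {0, 4, 5, 6, 8}
Step 6: union(3, 7) -> merged; set of 3 now {3, 7}
Step 7: union(4, 7) -> merged; set of 4 now {0, 3, 4, 5, 6, 7, 8}
Step 8: union(8, 2) -> merged; set of 8 now {0, 2, 3, 4, 5, 6, 7, 8}
Step 9: union(8, 3) -> already same set; set of 8 now {0, 2, 3, 4, 5, 6, 7, 8}
Step 10: union(3, 0) -> already same set; set of 3 now {0, 2, 3, 4, 5, 6, 7, 8}
Set of 0: {0, 2, 3, 4, 5, 6, 7, 8}; 5 is a member.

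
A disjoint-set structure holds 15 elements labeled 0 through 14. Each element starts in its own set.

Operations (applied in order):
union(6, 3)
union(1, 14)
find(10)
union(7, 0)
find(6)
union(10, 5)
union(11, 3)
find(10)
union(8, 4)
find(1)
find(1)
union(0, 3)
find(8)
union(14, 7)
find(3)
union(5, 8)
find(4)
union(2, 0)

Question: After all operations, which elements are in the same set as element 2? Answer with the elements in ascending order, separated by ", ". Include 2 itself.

Step 1: union(6, 3) -> merged; set of 6 now {3, 6}
Step 2: union(1, 14) -> merged; set of 1 now {1, 14}
Step 3: find(10) -> no change; set of 10 is {10}
Step 4: union(7, 0) -> merged; set of 7 now {0, 7}
Step 5: find(6) -> no change; set of 6 is {3, 6}
Step 6: union(10, 5) -> merged; set of 10 now {5, 10}
Step 7: union(11, 3) -> merged; set of 11 now {3, 6, 11}
Step 8: find(10) -> no change; set of 10 is {5, 10}
Step 9: union(8, 4) -> merged; set of 8 now {4, 8}
Step 10: find(1) -> no change; set of 1 is {1, 14}
Step 11: find(1) -> no change; set of 1 is {1, 14}
Step 12: union(0, 3) -> merged; set of 0 now {0, 3, 6, 7, 11}
Step 13: find(8) -> no change; set of 8 is {4, 8}
Step 14: union(14, 7) -> merged; set of 14 now {0, 1, 3, 6, 7, 11, 14}
Step 15: find(3) -> no change; set of 3 is {0, 1, 3, 6, 7, 11, 14}
Step 16: union(5, 8) -> merged; set of 5 now {4, 5, 8, 10}
Step 17: find(4) -> no change; set of 4 is {4, 5, 8, 10}
Step 18: union(2, 0) -> merged; set of 2 now {0, 1, 2, 3, 6, 7, 11, 14}
Component of 2: {0, 1, 2, 3, 6, 7, 11, 14}

Answer: 0, 1, 2, 3, 6, 7, 11, 14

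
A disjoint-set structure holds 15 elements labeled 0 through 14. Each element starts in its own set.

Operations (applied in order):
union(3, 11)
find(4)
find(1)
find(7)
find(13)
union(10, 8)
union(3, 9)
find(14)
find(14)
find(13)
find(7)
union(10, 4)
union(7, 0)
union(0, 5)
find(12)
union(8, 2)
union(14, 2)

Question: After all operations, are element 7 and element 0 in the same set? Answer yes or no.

Step 1: union(3, 11) -> merged; set of 3 now {3, 11}
Step 2: find(4) -> no change; set of 4 is {4}
Step 3: find(1) -> no change; set of 1 is {1}
Step 4: find(7) -> no change; set of 7 is {7}
Step 5: find(13) -> no change; set of 13 is {13}
Step 6: union(10, 8) -> merged; set of 10 now {8, 10}
Step 7: union(3, 9) -> merged; set of 3 now {3, 9, 11}
Step 8: find(14) -> no change; set of 14 is {14}
Step 9: find(14) -> no change; set of 14 is {14}
Step 10: find(13) -> no change; set of 13 is {13}
Step 11: find(7) -> no change; set of 7 is {7}
Step 12: union(10, 4) -> merged; set of 10 now {4, 8, 10}
Step 13: union(7, 0) -> merged; set of 7 now {0, 7}
Step 14: union(0, 5) -> merged; set of 0 now {0, 5, 7}
Step 15: find(12) -> no change; set of 12 is {12}
Step 16: union(8, 2) -> merged; set of 8 now {2, 4, 8, 10}
Step 17: union(14, 2) -> merged; set of 14 now {2, 4, 8, 10, 14}
Set of 7: {0, 5, 7}; 0 is a member.

Answer: yes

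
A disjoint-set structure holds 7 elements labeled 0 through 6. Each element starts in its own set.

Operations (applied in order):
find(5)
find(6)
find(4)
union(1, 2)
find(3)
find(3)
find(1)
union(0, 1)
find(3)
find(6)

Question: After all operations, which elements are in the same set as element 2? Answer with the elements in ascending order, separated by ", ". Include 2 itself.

Step 1: find(5) -> no change; set of 5 is {5}
Step 2: find(6) -> no change; set of 6 is {6}
Step 3: find(4) -> no change; set of 4 is {4}
Step 4: union(1, 2) -> merged; set of 1 now {1, 2}
Step 5: find(3) -> no change; set of 3 is {3}
Step 6: find(3) -> no change; set of 3 is {3}
Step 7: find(1) -> no change; set of 1 is {1, 2}
Step 8: union(0, 1) -> merged; set of 0 now {0, 1, 2}
Step 9: find(3) -> no change; set of 3 is {3}
Step 10: find(6) -> no change; set of 6 is {6}
Component of 2: {0, 1, 2}

Answer: 0, 1, 2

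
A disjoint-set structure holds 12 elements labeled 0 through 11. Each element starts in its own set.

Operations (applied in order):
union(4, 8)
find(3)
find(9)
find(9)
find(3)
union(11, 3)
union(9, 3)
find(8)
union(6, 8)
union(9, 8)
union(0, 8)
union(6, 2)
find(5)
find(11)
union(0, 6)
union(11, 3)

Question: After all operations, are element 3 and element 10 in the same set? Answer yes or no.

Answer: no

Derivation:
Step 1: union(4, 8) -> merged; set of 4 now {4, 8}
Step 2: find(3) -> no change; set of 3 is {3}
Step 3: find(9) -> no change; set of 9 is {9}
Step 4: find(9) -> no change; set of 9 is {9}
Step 5: find(3) -> no change; set of 3 is {3}
Step 6: union(11, 3) -> merged; set of 11 now {3, 11}
Step 7: union(9, 3) -> merged; set of 9 now {3, 9, 11}
Step 8: find(8) -> no change; set of 8 is {4, 8}
Step 9: union(6, 8) -> merged; set of 6 now {4, 6, 8}
Step 10: union(9, 8) -> merged; set of 9 now {3, 4, 6, 8, 9, 11}
Step 11: union(0, 8) -> merged; set of 0 now {0, 3, 4, 6, 8, 9, 11}
Step 12: union(6, 2) -> merged; set of 6 now {0, 2, 3, 4, 6, 8, 9, 11}
Step 13: find(5) -> no change; set of 5 is {5}
Step 14: find(11) -> no change; set of 11 is {0, 2, 3, 4, 6, 8, 9, 11}
Step 15: union(0, 6) -> already same set; set of 0 now {0, 2, 3, 4, 6, 8, 9, 11}
Step 16: union(11, 3) -> already same set; set of 11 now {0, 2, 3, 4, 6, 8, 9, 11}
Set of 3: {0, 2, 3, 4, 6, 8, 9, 11}; 10 is not a member.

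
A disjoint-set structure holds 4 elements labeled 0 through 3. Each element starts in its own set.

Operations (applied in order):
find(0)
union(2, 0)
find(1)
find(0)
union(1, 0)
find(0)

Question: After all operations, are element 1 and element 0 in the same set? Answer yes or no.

Answer: yes

Derivation:
Step 1: find(0) -> no change; set of 0 is {0}
Step 2: union(2, 0) -> merged; set of 2 now {0, 2}
Step 3: find(1) -> no change; set of 1 is {1}
Step 4: find(0) -> no change; set of 0 is {0, 2}
Step 5: union(1, 0) -> merged; set of 1 now {0, 1, 2}
Step 6: find(0) -> no change; set of 0 is {0, 1, 2}
Set of 1: {0, 1, 2}; 0 is a member.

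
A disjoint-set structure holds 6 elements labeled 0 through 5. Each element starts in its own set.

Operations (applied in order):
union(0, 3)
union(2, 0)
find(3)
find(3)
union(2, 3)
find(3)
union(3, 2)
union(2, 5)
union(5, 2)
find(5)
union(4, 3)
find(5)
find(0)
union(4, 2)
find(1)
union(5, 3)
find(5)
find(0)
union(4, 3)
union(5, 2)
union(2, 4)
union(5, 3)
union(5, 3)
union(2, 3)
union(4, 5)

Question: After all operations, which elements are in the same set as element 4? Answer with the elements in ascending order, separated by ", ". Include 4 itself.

Answer: 0, 2, 3, 4, 5

Derivation:
Step 1: union(0, 3) -> merged; set of 0 now {0, 3}
Step 2: union(2, 0) -> merged; set of 2 now {0, 2, 3}
Step 3: find(3) -> no change; set of 3 is {0, 2, 3}
Step 4: find(3) -> no change; set of 3 is {0, 2, 3}
Step 5: union(2, 3) -> already same set; set of 2 now {0, 2, 3}
Step 6: find(3) -> no change; set of 3 is {0, 2, 3}
Step 7: union(3, 2) -> already same set; set of 3 now {0, 2, 3}
Step 8: union(2, 5) -> merged; set of 2 now {0, 2, 3, 5}
Step 9: union(5, 2) -> already same set; set of 5 now {0, 2, 3, 5}
Step 10: find(5) -> no change; set of 5 is {0, 2, 3, 5}
Step 11: union(4, 3) -> merged; set of 4 now {0, 2, 3, 4, 5}
Step 12: find(5) -> no change; set of 5 is {0, 2, 3, 4, 5}
Step 13: find(0) -> no change; set of 0 is {0, 2, 3, 4, 5}
Step 14: union(4, 2) -> already same set; set of 4 now {0, 2, 3, 4, 5}
Step 15: find(1) -> no change; set of 1 is {1}
Step 16: union(5, 3) -> already same set; set of 5 now {0, 2, 3, 4, 5}
Step 17: find(5) -> no change; set of 5 is {0, 2, 3, 4, 5}
Step 18: find(0) -> no change; set of 0 is {0, 2, 3, 4, 5}
Step 19: union(4, 3) -> already same set; set of 4 now {0, 2, 3, 4, 5}
Step 20: union(5, 2) -> already same set; set of 5 now {0, 2, 3, 4, 5}
Step 21: union(2, 4) -> already same set; set of 2 now {0, 2, 3, 4, 5}
Step 22: union(5, 3) -> already same set; set of 5 now {0, 2, 3, 4, 5}
Step 23: union(5, 3) -> already same set; set of 5 now {0, 2, 3, 4, 5}
Step 24: union(2, 3) -> already same set; set of 2 now {0, 2, 3, 4, 5}
Step 25: union(4, 5) -> already same set; set of 4 now {0, 2, 3, 4, 5}
Component of 4: {0, 2, 3, 4, 5}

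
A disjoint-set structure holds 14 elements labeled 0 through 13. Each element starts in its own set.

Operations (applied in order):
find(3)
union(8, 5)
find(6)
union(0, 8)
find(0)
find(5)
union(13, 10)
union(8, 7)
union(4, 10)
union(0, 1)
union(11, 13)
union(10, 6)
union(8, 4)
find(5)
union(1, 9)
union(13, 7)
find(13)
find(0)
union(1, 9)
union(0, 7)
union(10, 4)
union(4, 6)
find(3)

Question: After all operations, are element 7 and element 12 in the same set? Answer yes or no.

Step 1: find(3) -> no change; set of 3 is {3}
Step 2: union(8, 5) -> merged; set of 8 now {5, 8}
Step 3: find(6) -> no change; set of 6 is {6}
Step 4: union(0, 8) -> merged; set of 0 now {0, 5, 8}
Step 5: find(0) -> no change; set of 0 is {0, 5, 8}
Step 6: find(5) -> no change; set of 5 is {0, 5, 8}
Step 7: union(13, 10) -> merged; set of 13 now {10, 13}
Step 8: union(8, 7) -> merged; set of 8 now {0, 5, 7, 8}
Step 9: union(4, 10) -> merged; set of 4 now {4, 10, 13}
Step 10: union(0, 1) -> merged; set of 0 now {0, 1, 5, 7, 8}
Step 11: union(11, 13) -> merged; set of 11 now {4, 10, 11, 13}
Step 12: union(10, 6) -> merged; set of 10 now {4, 6, 10, 11, 13}
Step 13: union(8, 4) -> merged; set of 8 now {0, 1, 4, 5, 6, 7, 8, 10, 11, 13}
Step 14: find(5) -> no change; set of 5 is {0, 1, 4, 5, 6, 7, 8, 10, 11, 13}
Step 15: union(1, 9) -> merged; set of 1 now {0, 1, 4, 5, 6, 7, 8, 9, 10, 11, 13}
Step 16: union(13, 7) -> already same set; set of 13 now {0, 1, 4, 5, 6, 7, 8, 9, 10, 11, 13}
Step 17: find(13) -> no change; set of 13 is {0, 1, 4, 5, 6, 7, 8, 9, 10, 11, 13}
Step 18: find(0) -> no change; set of 0 is {0, 1, 4, 5, 6, 7, 8, 9, 10, 11, 13}
Step 19: union(1, 9) -> already same set; set of 1 now {0, 1, 4, 5, 6, 7, 8, 9, 10, 11, 13}
Step 20: union(0, 7) -> already same set; set of 0 now {0, 1, 4, 5, 6, 7, 8, 9, 10, 11, 13}
Step 21: union(10, 4) -> already same set; set of 10 now {0, 1, 4, 5, 6, 7, 8, 9, 10, 11, 13}
Step 22: union(4, 6) -> already same set; set of 4 now {0, 1, 4, 5, 6, 7, 8, 9, 10, 11, 13}
Step 23: find(3) -> no change; set of 3 is {3}
Set of 7: {0, 1, 4, 5, 6, 7, 8, 9, 10, 11, 13}; 12 is not a member.

Answer: no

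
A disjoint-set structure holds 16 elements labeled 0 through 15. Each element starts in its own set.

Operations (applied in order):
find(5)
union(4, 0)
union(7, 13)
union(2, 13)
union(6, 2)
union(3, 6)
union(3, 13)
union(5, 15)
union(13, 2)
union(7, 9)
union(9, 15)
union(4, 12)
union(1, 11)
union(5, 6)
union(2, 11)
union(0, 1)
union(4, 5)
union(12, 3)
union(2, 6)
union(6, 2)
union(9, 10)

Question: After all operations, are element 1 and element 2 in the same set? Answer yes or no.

Step 1: find(5) -> no change; set of 5 is {5}
Step 2: union(4, 0) -> merged; set of 4 now {0, 4}
Step 3: union(7, 13) -> merged; set of 7 now {7, 13}
Step 4: union(2, 13) -> merged; set of 2 now {2, 7, 13}
Step 5: union(6, 2) -> merged; set of 6 now {2, 6, 7, 13}
Step 6: union(3, 6) -> merged; set of 3 now {2, 3, 6, 7, 13}
Step 7: union(3, 13) -> already same set; set of 3 now {2, 3, 6, 7, 13}
Step 8: union(5, 15) -> merged; set of 5 now {5, 15}
Step 9: union(13, 2) -> already same set; set of 13 now {2, 3, 6, 7, 13}
Step 10: union(7, 9) -> merged; set of 7 now {2, 3, 6, 7, 9, 13}
Step 11: union(9, 15) -> merged; set of 9 now {2, 3, 5, 6, 7, 9, 13, 15}
Step 12: union(4, 12) -> merged; set of 4 now {0, 4, 12}
Step 13: union(1, 11) -> merged; set of 1 now {1, 11}
Step 14: union(5, 6) -> already same set; set of 5 now {2, 3, 5, 6, 7, 9, 13, 15}
Step 15: union(2, 11) -> merged; set of 2 now {1, 2, 3, 5, 6, 7, 9, 11, 13, 15}
Step 16: union(0, 1) -> merged; set of 0 now {0, 1, 2, 3, 4, 5, 6, 7, 9, 11, 12, 13, 15}
Step 17: union(4, 5) -> already same set; set of 4 now {0, 1, 2, 3, 4, 5, 6, 7, 9, 11, 12, 13, 15}
Step 18: union(12, 3) -> already same set; set of 12 now {0, 1, 2, 3, 4, 5, 6, 7, 9, 11, 12, 13, 15}
Step 19: union(2, 6) -> already same set; set of 2 now {0, 1, 2, 3, 4, 5, 6, 7, 9, 11, 12, 13, 15}
Step 20: union(6, 2) -> already same set; set of 6 now {0, 1, 2, 3, 4, 5, 6, 7, 9, 11, 12, 13, 15}
Step 21: union(9, 10) -> merged; set of 9 now {0, 1, 2, 3, 4, 5, 6, 7, 9, 10, 11, 12, 13, 15}
Set of 1: {0, 1, 2, 3, 4, 5, 6, 7, 9, 10, 11, 12, 13, 15}; 2 is a member.

Answer: yes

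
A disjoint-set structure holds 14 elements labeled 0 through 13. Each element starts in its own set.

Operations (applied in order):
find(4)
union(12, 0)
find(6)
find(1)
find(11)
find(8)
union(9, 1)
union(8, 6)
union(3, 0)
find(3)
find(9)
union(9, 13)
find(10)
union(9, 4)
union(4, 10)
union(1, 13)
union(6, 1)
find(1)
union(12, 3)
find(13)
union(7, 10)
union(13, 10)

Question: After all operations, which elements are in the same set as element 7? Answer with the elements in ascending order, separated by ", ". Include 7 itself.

Step 1: find(4) -> no change; set of 4 is {4}
Step 2: union(12, 0) -> merged; set of 12 now {0, 12}
Step 3: find(6) -> no change; set of 6 is {6}
Step 4: find(1) -> no change; set of 1 is {1}
Step 5: find(11) -> no change; set of 11 is {11}
Step 6: find(8) -> no change; set of 8 is {8}
Step 7: union(9, 1) -> merged; set of 9 now {1, 9}
Step 8: union(8, 6) -> merged; set of 8 now {6, 8}
Step 9: union(3, 0) -> merged; set of 3 now {0, 3, 12}
Step 10: find(3) -> no change; set of 3 is {0, 3, 12}
Step 11: find(9) -> no change; set of 9 is {1, 9}
Step 12: union(9, 13) -> merged; set of 9 now {1, 9, 13}
Step 13: find(10) -> no change; set of 10 is {10}
Step 14: union(9, 4) -> merged; set of 9 now {1, 4, 9, 13}
Step 15: union(4, 10) -> merged; set of 4 now {1, 4, 9, 10, 13}
Step 16: union(1, 13) -> already same set; set of 1 now {1, 4, 9, 10, 13}
Step 17: union(6, 1) -> merged; set of 6 now {1, 4, 6, 8, 9, 10, 13}
Step 18: find(1) -> no change; set of 1 is {1, 4, 6, 8, 9, 10, 13}
Step 19: union(12, 3) -> already same set; set of 12 now {0, 3, 12}
Step 20: find(13) -> no change; set of 13 is {1, 4, 6, 8, 9, 10, 13}
Step 21: union(7, 10) -> merged; set of 7 now {1, 4, 6, 7, 8, 9, 10, 13}
Step 22: union(13, 10) -> already same set; set of 13 now {1, 4, 6, 7, 8, 9, 10, 13}
Component of 7: {1, 4, 6, 7, 8, 9, 10, 13}

Answer: 1, 4, 6, 7, 8, 9, 10, 13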